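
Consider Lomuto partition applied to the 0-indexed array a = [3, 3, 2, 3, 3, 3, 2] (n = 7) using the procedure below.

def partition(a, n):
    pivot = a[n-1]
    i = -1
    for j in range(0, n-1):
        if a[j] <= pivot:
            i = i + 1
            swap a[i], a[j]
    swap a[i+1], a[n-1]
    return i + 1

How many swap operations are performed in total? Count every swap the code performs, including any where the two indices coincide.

2

pivot = a[6] = 2; i = -1
j=0: a[0]=3 > 2 → no swap
j=1: a[1]=3 > 2 → no swap
j=2: a[2]=2 ≤ 2 → i=0, swap a[0],a[2] → [2, 3, 3, 3, 3, 3, 2]
j=3: a[3]=3 > 2 → no swap
j=4: a[4]=3 > 2 → no swap
j=5: a[5]=3 > 2 → no swap
final swap a[1],a[6] → [2, 2, 3, 3, 3, 3, 3]; return 1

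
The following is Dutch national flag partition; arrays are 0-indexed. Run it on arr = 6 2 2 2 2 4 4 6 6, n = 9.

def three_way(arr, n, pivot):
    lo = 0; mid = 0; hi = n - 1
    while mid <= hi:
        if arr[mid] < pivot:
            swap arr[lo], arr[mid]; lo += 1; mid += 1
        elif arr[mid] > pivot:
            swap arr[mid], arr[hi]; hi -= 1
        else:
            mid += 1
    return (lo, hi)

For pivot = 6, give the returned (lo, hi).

(6, 8)

lo=0 mid=0 hi=8
6=6: mid=1
2<6: swap(0,1), lo=1 mid=2 ⇒ 2 6 2 2 2 4 4 6 6
2<6: swap(1,2), lo=2 mid=3 ⇒ 2 2 6 2 2 4 4 6 6
2<6: swap(2,3), lo=3 mid=4 ⇒ 2 2 2 6 2 4 4 6 6
2<6: swap(3,4), lo=4 mid=5 ⇒ 2 2 2 2 6 4 4 6 6
4<6: swap(4,5), lo=5 mid=6 ⇒ 2 2 2 2 4 6 4 6 6
4<6: swap(5,6), lo=6 mid=7 ⇒ 2 2 2 2 4 4 6 6 6
6=6: mid=8
6=6: mid=9
done. lo=6 hi=8; arr=2 2 2 2 4 4 6 6 6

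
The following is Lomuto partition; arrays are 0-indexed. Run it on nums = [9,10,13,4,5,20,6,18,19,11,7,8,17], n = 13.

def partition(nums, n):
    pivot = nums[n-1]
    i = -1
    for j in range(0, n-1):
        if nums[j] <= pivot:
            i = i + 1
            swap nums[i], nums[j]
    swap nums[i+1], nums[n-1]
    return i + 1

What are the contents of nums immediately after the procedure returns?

[9,10,13,4,5,6,11,7,8,17,18,19,20]

pivot=17, i=-1
j=0: 9≤17, i=0, swap(0,0) ⇒ [9,10,13,4,5,20,6,18,19,11,7,8,17]
j=1: 10≤17, i=1, swap(1,1) ⇒ [9,10,13,4,5,20,6,18,19,11,7,8,17]
j=2: 13≤17, i=2, swap(2,2) ⇒ [9,10,13,4,5,20,6,18,19,11,7,8,17]
j=3: 4≤17, i=3, swap(3,3) ⇒ [9,10,13,4,5,20,6,18,19,11,7,8,17]
j=4: 5≤17, i=4, swap(4,4) ⇒ [9,10,13,4,5,20,6,18,19,11,7,8,17]
j=5: 20>17, skip
j=6: 6≤17, i=5, swap(5,6) ⇒ [9,10,13,4,5,6,20,18,19,11,7,8,17]
j=7: 18>17, skip
j=8: 19>17, skip
j=9: 11≤17, i=6, swap(6,9) ⇒ [9,10,13,4,5,6,11,18,19,20,7,8,17]
j=10: 7≤17, i=7, swap(7,10) ⇒ [9,10,13,4,5,6,11,7,19,20,18,8,17]
j=11: 8≤17, i=8, swap(8,11) ⇒ [9,10,13,4,5,6,11,7,8,20,18,19,17]
swap(9,12) ⇒ [9,10,13,4,5,6,11,7,8,17,18,19,20]; return 9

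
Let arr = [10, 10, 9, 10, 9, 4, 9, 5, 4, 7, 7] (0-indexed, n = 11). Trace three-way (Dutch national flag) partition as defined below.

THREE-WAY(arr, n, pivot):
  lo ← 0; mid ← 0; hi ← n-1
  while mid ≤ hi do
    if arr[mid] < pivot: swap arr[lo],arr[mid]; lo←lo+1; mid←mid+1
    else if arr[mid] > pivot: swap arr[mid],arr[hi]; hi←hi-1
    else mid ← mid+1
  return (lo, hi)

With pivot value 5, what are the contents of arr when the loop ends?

[4, 4, 5, 9, 10, 9, 9, 10, 7, 7, 10]

pivot = 5; lo=0, mid=0, hi=10
arr[mid]=10>5: swap arr[0],arr[10]; hi=9 → [7, 10, 9, 10, 9, 4, 9, 5, 4, 7, 10]
arr[mid]=7>5: swap arr[0],arr[9]; hi=8 → [7, 10, 9, 10, 9, 4, 9, 5, 4, 7, 10]
arr[mid]=7>5: swap arr[0],arr[8]; hi=7 → [4, 10, 9, 10, 9, 4, 9, 5, 7, 7, 10]
arr[mid]=4<5: swap arr[0],arr[0]; lo=1,mid=1 → [4, 10, 9, 10, 9, 4, 9, 5, 7, 7, 10]
arr[mid]=10>5: swap arr[1],arr[7]; hi=6 → [4, 5, 9, 10, 9, 4, 9, 10, 7, 7, 10]
arr[mid]=5=5: mid=2
arr[mid]=9>5: swap arr[2],arr[6]; hi=5 → [4, 5, 9, 10, 9, 4, 9, 10, 7, 7, 10]
arr[mid]=9>5: swap arr[2],arr[5]; hi=4 → [4, 5, 4, 10, 9, 9, 9, 10, 7, 7, 10]
arr[mid]=4<5: swap arr[1],arr[2]; lo=2,mid=3 → [4, 4, 5, 10, 9, 9, 9, 10, 7, 7, 10]
arr[mid]=10>5: swap arr[3],arr[4]; hi=3 → [4, 4, 5, 9, 10, 9, 9, 10, 7, 7, 10]
arr[mid]=9>5: swap arr[3],arr[3]; hi=2 → [4, 4, 5, 9, 10, 9, 9, 10, 7, 7, 10]
end: lo=2, hi=2; arr = [4, 4, 5, 9, 10, 9, 9, 10, 7, 7, 10]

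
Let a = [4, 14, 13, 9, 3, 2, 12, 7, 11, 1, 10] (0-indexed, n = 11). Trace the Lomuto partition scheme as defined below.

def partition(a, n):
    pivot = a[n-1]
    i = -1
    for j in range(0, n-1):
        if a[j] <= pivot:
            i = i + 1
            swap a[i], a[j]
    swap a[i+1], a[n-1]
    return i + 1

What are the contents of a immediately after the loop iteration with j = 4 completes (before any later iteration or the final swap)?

pivot = a[10] = 10; i = -1
j=0: a[0]=4 ≤ 10 → i=0, swap a[0],a[0] (no change) → [4, 14, 13, 9, 3, 2, 12, 7, 11, 1, 10]
j=1: a[1]=14 > 10 → no swap
j=2: a[2]=13 > 10 → no swap
j=3: a[3]=9 ≤ 10 → i=1, swap a[1],a[3] → [4, 9, 13, 14, 3, 2, 12, 7, 11, 1, 10]
j=4: a[4]=3 ≤ 10 → i=2, swap a[2],a[4] → [4, 9, 3, 14, 13, 2, 12, 7, 11, 1, 10]
(after j=4) a = [4, 9, 3, 14, 13, 2, 12, 7, 11, 1, 10]

[4, 9, 3, 14, 13, 2, 12, 7, 11, 1, 10]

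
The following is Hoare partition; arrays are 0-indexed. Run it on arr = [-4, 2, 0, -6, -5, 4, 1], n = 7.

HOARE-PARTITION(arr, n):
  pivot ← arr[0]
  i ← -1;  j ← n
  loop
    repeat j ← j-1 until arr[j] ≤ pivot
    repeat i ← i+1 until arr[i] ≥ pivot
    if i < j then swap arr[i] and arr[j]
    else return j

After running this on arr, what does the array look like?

pivot = arr[0] = -4; i = -1, j = 7
j→4 (arr[4]=-5≤-4), i→0 (arr[0]=-4≥-4); i<j, swap → [-5, 2, 0, -6, -4, 4, 1]
j→3 (arr[3]=-6≤-4), i→1 (arr[1]=2≥-4); i<j, swap → [-5, -6, 0, 2, -4, 4, 1]
j→1, i→2; i≥j, return j=1. arr = [-5, -6, 0, 2, -4, 4, 1]

[-5, -6, 0, 2, -4, 4, 1]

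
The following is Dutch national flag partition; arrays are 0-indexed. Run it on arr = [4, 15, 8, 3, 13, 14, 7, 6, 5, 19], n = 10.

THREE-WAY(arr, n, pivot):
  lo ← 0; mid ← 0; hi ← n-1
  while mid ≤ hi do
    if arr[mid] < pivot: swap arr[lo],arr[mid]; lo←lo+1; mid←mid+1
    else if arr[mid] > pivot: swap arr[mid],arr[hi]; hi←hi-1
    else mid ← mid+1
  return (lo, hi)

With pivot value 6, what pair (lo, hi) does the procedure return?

(3, 3)

pivot = 6; lo=0, mid=0, hi=9
arr[mid]=4<6: swap arr[0],arr[0]; lo=1,mid=1 → [4, 15, 8, 3, 13, 14, 7, 6, 5, 19]
arr[mid]=15>6: swap arr[1],arr[9]; hi=8 → [4, 19, 8, 3, 13, 14, 7, 6, 5, 15]
arr[mid]=19>6: swap arr[1],arr[8]; hi=7 → [4, 5, 8, 3, 13, 14, 7, 6, 19, 15]
arr[mid]=5<6: swap arr[1],arr[1]; lo=2,mid=2 → [4, 5, 8, 3, 13, 14, 7, 6, 19, 15]
arr[mid]=8>6: swap arr[2],arr[7]; hi=6 → [4, 5, 6, 3, 13, 14, 7, 8, 19, 15]
arr[mid]=6=6: mid=3
arr[mid]=3<6: swap arr[2],arr[3]; lo=3,mid=4 → [4, 5, 3, 6, 13, 14, 7, 8, 19, 15]
arr[mid]=13>6: swap arr[4],arr[6]; hi=5 → [4, 5, 3, 6, 7, 14, 13, 8, 19, 15]
arr[mid]=7>6: swap arr[4],arr[5]; hi=4 → [4, 5, 3, 6, 14, 7, 13, 8, 19, 15]
arr[mid]=14>6: swap arr[4],arr[4]; hi=3 → [4, 5, 3, 6, 14, 7, 13, 8, 19, 15]
end: lo=3, hi=3; arr = [4, 5, 3, 6, 14, 7, 13, 8, 19, 15]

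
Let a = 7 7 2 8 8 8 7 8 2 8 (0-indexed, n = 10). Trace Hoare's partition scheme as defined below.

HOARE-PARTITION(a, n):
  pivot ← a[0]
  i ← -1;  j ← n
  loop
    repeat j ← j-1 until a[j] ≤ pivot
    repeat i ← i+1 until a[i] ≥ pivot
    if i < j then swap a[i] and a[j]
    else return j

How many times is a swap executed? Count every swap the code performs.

2

pivot = a[0] = 7; i = -1, j = 10
j→8 (a[8]=2≤7), i→0 (a[0]=7≥7); i<j, swap → 2 7 2 8 8 8 7 8 7 8
j→6 (a[6]=7≤7), i→1 (a[1]=7≥7); i<j, swap → 2 7 2 8 8 8 7 8 7 8
j→2, i→3; i≥j, return j=2. a = 2 7 2 8 8 8 7 8 7 8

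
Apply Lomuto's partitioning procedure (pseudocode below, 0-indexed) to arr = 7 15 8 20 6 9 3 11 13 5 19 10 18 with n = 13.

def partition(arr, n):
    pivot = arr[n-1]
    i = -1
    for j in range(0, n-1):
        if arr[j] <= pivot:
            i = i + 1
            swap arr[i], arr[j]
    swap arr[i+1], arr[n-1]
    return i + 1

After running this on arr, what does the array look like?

7 15 8 6 9 3 11 13 5 10 18 20 19

pivot=18, i=-1
j=0: 7≤18, i=0, swap(0,0) ⇒ 7 15 8 20 6 9 3 11 13 5 19 10 18
j=1: 15≤18, i=1, swap(1,1) ⇒ 7 15 8 20 6 9 3 11 13 5 19 10 18
j=2: 8≤18, i=2, swap(2,2) ⇒ 7 15 8 20 6 9 3 11 13 5 19 10 18
j=3: 20>18, skip
j=4: 6≤18, i=3, swap(3,4) ⇒ 7 15 8 6 20 9 3 11 13 5 19 10 18
j=5: 9≤18, i=4, swap(4,5) ⇒ 7 15 8 6 9 20 3 11 13 5 19 10 18
j=6: 3≤18, i=5, swap(5,6) ⇒ 7 15 8 6 9 3 20 11 13 5 19 10 18
j=7: 11≤18, i=6, swap(6,7) ⇒ 7 15 8 6 9 3 11 20 13 5 19 10 18
j=8: 13≤18, i=7, swap(7,8) ⇒ 7 15 8 6 9 3 11 13 20 5 19 10 18
j=9: 5≤18, i=8, swap(8,9) ⇒ 7 15 8 6 9 3 11 13 5 20 19 10 18
j=10: 19>18, skip
j=11: 10≤18, i=9, swap(9,11) ⇒ 7 15 8 6 9 3 11 13 5 10 19 20 18
swap(10,12) ⇒ 7 15 8 6 9 3 11 13 5 10 18 20 19; return 10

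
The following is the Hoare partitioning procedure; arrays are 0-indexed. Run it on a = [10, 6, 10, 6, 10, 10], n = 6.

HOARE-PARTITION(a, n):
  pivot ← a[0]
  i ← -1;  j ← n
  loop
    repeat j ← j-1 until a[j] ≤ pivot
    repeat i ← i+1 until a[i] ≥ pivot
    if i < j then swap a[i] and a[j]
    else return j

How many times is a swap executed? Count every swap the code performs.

2

pivot=10
j stops at 5 (10), i stops at 0 (10); swap ⇒ [10, 6, 10, 6, 10, 10]
j stops at 4 (10), i stops at 2 (10); swap ⇒ [10, 6, 10, 6, 10, 10]
j stops at 3, i stops at 4; i≥j ⇒ return 3. a=[10, 6, 10, 6, 10, 10]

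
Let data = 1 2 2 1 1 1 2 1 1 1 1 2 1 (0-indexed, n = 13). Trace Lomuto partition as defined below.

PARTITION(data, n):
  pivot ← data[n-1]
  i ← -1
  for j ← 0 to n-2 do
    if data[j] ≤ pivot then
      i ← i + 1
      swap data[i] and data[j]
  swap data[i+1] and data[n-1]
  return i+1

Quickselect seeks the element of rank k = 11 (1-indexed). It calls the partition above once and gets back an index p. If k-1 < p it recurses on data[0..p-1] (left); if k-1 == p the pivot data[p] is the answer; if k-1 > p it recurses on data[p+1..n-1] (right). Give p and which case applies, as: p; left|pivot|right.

8; right

pivot = data[12] = 1; i = -1
j=0: data[0]=1 ≤ 1 → i=0, swap data[0],data[0] (no change) → 1 2 2 1 1 1 2 1 1 1 1 2 1
j=1: data[1]=2 > 1 → no swap
j=2: data[2]=2 > 1 → no swap
j=3: data[3]=1 ≤ 1 → i=1, swap data[1],data[3] → 1 1 2 2 1 1 2 1 1 1 1 2 1
j=4: data[4]=1 ≤ 1 → i=2, swap data[2],data[4] → 1 1 1 2 2 1 2 1 1 1 1 2 1
j=5: data[5]=1 ≤ 1 → i=3, swap data[3],data[5] → 1 1 1 1 2 2 2 1 1 1 1 2 1
j=6: data[6]=2 > 1 → no swap
j=7: data[7]=1 ≤ 1 → i=4, swap data[4],data[7] → 1 1 1 1 1 2 2 2 1 1 1 2 1
j=8: data[8]=1 ≤ 1 → i=5, swap data[5],data[8] → 1 1 1 1 1 1 2 2 2 1 1 2 1
j=9: data[9]=1 ≤ 1 → i=6, swap data[6],data[9] → 1 1 1 1 1 1 1 2 2 2 1 2 1
j=10: data[10]=1 ≤ 1 → i=7, swap data[7],data[10] → 1 1 1 1 1 1 1 1 2 2 2 2 1
j=11: data[11]=2 > 1 → no swap
final swap data[8],data[12] → 1 1 1 1 1 1 1 1 1 2 2 2 2; return 8
p = 8; k-1 = 10 > 8 ⇒ right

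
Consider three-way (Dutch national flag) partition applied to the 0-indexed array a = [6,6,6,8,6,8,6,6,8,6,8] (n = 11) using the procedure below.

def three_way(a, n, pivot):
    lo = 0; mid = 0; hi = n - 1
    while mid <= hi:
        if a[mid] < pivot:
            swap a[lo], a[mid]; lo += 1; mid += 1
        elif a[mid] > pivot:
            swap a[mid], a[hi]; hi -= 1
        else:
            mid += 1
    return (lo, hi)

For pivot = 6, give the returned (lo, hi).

(0, 6)

pivot = 6; lo=0, mid=0, hi=10
a[mid]=6=6: mid=1
a[mid]=6=6: mid=2
a[mid]=6=6: mid=3
a[mid]=8>6: swap a[3],a[10]; hi=9 → [6,6,6,8,6,8,6,6,8,6,8]
a[mid]=8>6: swap a[3],a[9]; hi=8 → [6,6,6,6,6,8,6,6,8,8,8]
a[mid]=6=6: mid=4
a[mid]=6=6: mid=5
a[mid]=8>6: swap a[5],a[8]; hi=7 → [6,6,6,6,6,8,6,6,8,8,8]
a[mid]=8>6: swap a[5],a[7]; hi=6 → [6,6,6,6,6,6,6,8,8,8,8]
a[mid]=6=6: mid=6
a[mid]=6=6: mid=7
end: lo=0, hi=6; a = [6,6,6,6,6,6,6,8,8,8,8]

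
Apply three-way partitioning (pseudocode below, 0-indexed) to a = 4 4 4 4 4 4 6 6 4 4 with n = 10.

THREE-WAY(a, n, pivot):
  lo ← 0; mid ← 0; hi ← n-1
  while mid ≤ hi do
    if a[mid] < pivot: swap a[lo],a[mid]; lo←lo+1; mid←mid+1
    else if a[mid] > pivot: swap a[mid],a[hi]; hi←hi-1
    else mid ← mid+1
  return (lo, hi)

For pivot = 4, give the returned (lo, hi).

lo=0 mid=0 hi=9
4=4: mid=1
4=4: mid=2
4=4: mid=3
4=4: mid=4
4=4: mid=5
4=4: mid=6
6>4: swap(6,9), hi=8 ⇒ 4 4 4 4 4 4 4 6 4 6
4=4: mid=7
6>4: swap(7,8), hi=7 ⇒ 4 4 4 4 4 4 4 4 6 6
4=4: mid=8
done. lo=0 hi=7; a=4 4 4 4 4 4 4 4 6 6

(0, 7)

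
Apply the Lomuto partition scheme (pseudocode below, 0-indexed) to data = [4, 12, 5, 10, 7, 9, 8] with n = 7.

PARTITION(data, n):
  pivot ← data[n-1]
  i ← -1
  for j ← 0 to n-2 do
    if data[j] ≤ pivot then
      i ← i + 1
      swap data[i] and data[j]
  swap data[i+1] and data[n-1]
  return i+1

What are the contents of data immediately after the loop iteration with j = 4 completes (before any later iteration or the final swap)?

[4, 5, 7, 10, 12, 9, 8]

pivot = data[6] = 8; i = -1
j=0: data[0]=4 ≤ 8 → i=0, swap data[0],data[0] (no change) → [4, 12, 5, 10, 7, 9, 8]
j=1: data[1]=12 > 8 → no swap
j=2: data[2]=5 ≤ 8 → i=1, swap data[1],data[2] → [4, 5, 12, 10, 7, 9, 8]
j=3: data[3]=10 > 8 → no swap
j=4: data[4]=7 ≤ 8 → i=2, swap data[2],data[4] → [4, 5, 7, 10, 12, 9, 8]
(after j=4) data = [4, 5, 7, 10, 12, 9, 8]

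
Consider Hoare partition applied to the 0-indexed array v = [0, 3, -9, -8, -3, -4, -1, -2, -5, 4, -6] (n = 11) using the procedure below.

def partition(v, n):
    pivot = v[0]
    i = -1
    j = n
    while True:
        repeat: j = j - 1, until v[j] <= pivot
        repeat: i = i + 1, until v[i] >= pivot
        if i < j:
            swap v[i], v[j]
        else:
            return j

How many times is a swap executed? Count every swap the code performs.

2

pivot = v[0] = 0; i = -1, j = 11
j→10 (v[10]=-6≤0), i→0 (v[0]=0≥0); i<j, swap → [-6, 3, -9, -8, -3, -4, -1, -2, -5, 4, 0]
j→8 (v[8]=-5≤0), i→1 (v[1]=3≥0); i<j, swap → [-6, -5, -9, -8, -3, -4, -1, -2, 3, 4, 0]
j→7, i→8; i≥j, return j=7. v = [-6, -5, -9, -8, -3, -4, -1, -2, 3, 4, 0]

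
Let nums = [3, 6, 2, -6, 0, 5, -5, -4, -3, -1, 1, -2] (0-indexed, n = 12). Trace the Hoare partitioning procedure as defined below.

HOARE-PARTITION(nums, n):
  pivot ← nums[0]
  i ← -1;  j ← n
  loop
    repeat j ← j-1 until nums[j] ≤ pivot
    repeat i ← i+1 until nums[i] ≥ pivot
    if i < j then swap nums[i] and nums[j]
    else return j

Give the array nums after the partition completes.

[-2, 1, 2, -6, 0, -1, -5, -4, -3, 5, 6, 3]

pivot = nums[0] = 3; i = -1, j = 12
j→11 (nums[11]=-2≤3), i→0 (nums[0]=3≥3); i<j, swap → [-2, 6, 2, -6, 0, 5, -5, -4, -3, -1, 1, 3]
j→10 (nums[10]=1≤3), i→1 (nums[1]=6≥3); i<j, swap → [-2, 1, 2, -6, 0, 5, -5, -4, -3, -1, 6, 3]
j→9 (nums[9]=-1≤3), i→5 (nums[5]=5≥3); i<j, swap → [-2, 1, 2, -6, 0, -1, -5, -4, -3, 5, 6, 3]
j→8, i→9; i≥j, return j=8. nums = [-2, 1, 2, -6, 0, -1, -5, -4, -3, 5, 6, 3]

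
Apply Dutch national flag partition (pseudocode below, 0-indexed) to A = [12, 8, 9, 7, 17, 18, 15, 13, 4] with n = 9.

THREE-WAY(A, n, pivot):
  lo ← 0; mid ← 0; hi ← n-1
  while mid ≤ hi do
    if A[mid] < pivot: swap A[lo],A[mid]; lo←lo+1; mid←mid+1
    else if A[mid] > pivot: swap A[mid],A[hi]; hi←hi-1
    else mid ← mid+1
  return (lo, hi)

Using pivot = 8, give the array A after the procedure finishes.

pivot = 8; lo=0, mid=0, hi=8
A[mid]=12>8: swap A[0],A[8]; hi=7 → [4, 8, 9, 7, 17, 18, 15, 13, 12]
A[mid]=4<8: swap A[0],A[0]; lo=1,mid=1 → [4, 8, 9, 7, 17, 18, 15, 13, 12]
A[mid]=8=8: mid=2
A[mid]=9>8: swap A[2],A[7]; hi=6 → [4, 8, 13, 7, 17, 18, 15, 9, 12]
A[mid]=13>8: swap A[2],A[6]; hi=5 → [4, 8, 15, 7, 17, 18, 13, 9, 12]
A[mid]=15>8: swap A[2],A[5]; hi=4 → [4, 8, 18, 7, 17, 15, 13, 9, 12]
A[mid]=18>8: swap A[2],A[4]; hi=3 → [4, 8, 17, 7, 18, 15, 13, 9, 12]
A[mid]=17>8: swap A[2],A[3]; hi=2 → [4, 8, 7, 17, 18, 15, 13, 9, 12]
A[mid]=7<8: swap A[1],A[2]; lo=2,mid=3 → [4, 7, 8, 17, 18, 15, 13, 9, 12]
end: lo=2, hi=2; A = [4, 7, 8, 17, 18, 15, 13, 9, 12]

[4, 7, 8, 17, 18, 15, 13, 9, 12]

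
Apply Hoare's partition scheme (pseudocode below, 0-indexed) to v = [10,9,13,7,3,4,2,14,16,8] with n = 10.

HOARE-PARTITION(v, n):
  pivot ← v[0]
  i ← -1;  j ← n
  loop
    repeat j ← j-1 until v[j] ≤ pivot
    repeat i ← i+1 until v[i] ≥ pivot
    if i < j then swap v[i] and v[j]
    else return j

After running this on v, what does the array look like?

pivot = v[0] = 10; i = -1, j = 10
j→9 (v[9]=8≤10), i→0 (v[0]=10≥10); i<j, swap → [8,9,13,7,3,4,2,14,16,10]
j→6 (v[6]=2≤10), i→2 (v[2]=13≥10); i<j, swap → [8,9,2,7,3,4,13,14,16,10]
j→5, i→6; i≥j, return j=5. v = [8,9,2,7,3,4,13,14,16,10]

[8,9,2,7,3,4,13,14,16,10]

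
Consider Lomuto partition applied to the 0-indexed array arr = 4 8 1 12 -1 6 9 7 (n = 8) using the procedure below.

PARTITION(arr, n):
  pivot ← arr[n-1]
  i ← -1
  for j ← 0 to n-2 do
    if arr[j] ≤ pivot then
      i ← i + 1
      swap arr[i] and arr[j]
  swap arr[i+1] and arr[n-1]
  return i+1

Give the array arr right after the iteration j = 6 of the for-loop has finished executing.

4 1 -1 6 8 12 9 7

pivot = arr[7] = 7; i = -1
j=0: arr[0]=4 ≤ 7 → i=0, swap arr[0],arr[0] (no change) → 4 8 1 12 -1 6 9 7
j=1: arr[1]=8 > 7 → no swap
j=2: arr[2]=1 ≤ 7 → i=1, swap arr[1],arr[2] → 4 1 8 12 -1 6 9 7
j=3: arr[3]=12 > 7 → no swap
j=4: arr[4]=-1 ≤ 7 → i=2, swap arr[2],arr[4] → 4 1 -1 12 8 6 9 7
j=5: arr[5]=6 ≤ 7 → i=3, swap arr[3],arr[5] → 4 1 -1 6 8 12 9 7
j=6: arr[6]=9 > 7 → no swap
(after j=6) arr = 4 1 -1 6 8 12 9 7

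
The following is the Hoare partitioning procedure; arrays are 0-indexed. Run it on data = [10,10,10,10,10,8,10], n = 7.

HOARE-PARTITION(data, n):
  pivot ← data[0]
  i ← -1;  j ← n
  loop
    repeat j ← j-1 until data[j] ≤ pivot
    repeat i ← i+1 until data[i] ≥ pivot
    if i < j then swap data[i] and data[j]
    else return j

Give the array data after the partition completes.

pivot = data[0] = 10; i = -1, j = 7
j→6 (data[6]=10≤10), i→0 (data[0]=10≥10); i<j, swap → [10,10,10,10,10,8,10]
j→5 (data[5]=8≤10), i→1 (data[1]=10≥10); i<j, swap → [10,8,10,10,10,10,10]
j→4 (data[4]=10≤10), i→2 (data[2]=10≥10); i<j, swap → [10,8,10,10,10,10,10]
j→3, i→3; i≥j, return j=3. data = [10,8,10,10,10,10,10]

[10,8,10,10,10,10,10]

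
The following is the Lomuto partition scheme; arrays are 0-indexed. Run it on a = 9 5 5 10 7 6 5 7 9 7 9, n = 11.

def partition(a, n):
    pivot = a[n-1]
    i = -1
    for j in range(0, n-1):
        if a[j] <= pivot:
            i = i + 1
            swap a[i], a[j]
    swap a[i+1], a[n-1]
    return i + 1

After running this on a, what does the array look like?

9 5 5 7 6 5 7 9 7 9 10

pivot = a[10] = 9; i = -1
j=0: a[0]=9 ≤ 9 → i=0, swap a[0],a[0] (no change) → 9 5 5 10 7 6 5 7 9 7 9
j=1: a[1]=5 ≤ 9 → i=1, swap a[1],a[1] (no change) → 9 5 5 10 7 6 5 7 9 7 9
j=2: a[2]=5 ≤ 9 → i=2, swap a[2],a[2] (no change) → 9 5 5 10 7 6 5 7 9 7 9
j=3: a[3]=10 > 9 → no swap
j=4: a[4]=7 ≤ 9 → i=3, swap a[3],a[4] → 9 5 5 7 10 6 5 7 9 7 9
j=5: a[5]=6 ≤ 9 → i=4, swap a[4],a[5] → 9 5 5 7 6 10 5 7 9 7 9
j=6: a[6]=5 ≤ 9 → i=5, swap a[5],a[6] → 9 5 5 7 6 5 10 7 9 7 9
j=7: a[7]=7 ≤ 9 → i=6, swap a[6],a[7] → 9 5 5 7 6 5 7 10 9 7 9
j=8: a[8]=9 ≤ 9 → i=7, swap a[7],a[8] → 9 5 5 7 6 5 7 9 10 7 9
j=9: a[9]=7 ≤ 9 → i=8, swap a[8],a[9] → 9 5 5 7 6 5 7 9 7 10 9
final swap a[9],a[10] → 9 5 5 7 6 5 7 9 7 9 10; return 9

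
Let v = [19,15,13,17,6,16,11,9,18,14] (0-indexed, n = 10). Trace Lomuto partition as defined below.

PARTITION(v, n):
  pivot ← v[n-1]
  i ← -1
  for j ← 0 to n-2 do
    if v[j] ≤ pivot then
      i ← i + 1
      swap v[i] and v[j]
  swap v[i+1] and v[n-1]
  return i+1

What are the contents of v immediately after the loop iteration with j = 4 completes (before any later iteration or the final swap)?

[13,6,19,17,15,16,11,9,18,14]

pivot = v[9] = 14; i = -1
j=0: v[0]=19 > 14 → no swap
j=1: v[1]=15 > 14 → no swap
j=2: v[2]=13 ≤ 14 → i=0, swap v[0],v[2] → [13,15,19,17,6,16,11,9,18,14]
j=3: v[3]=17 > 14 → no swap
j=4: v[4]=6 ≤ 14 → i=1, swap v[1],v[4] → [13,6,19,17,15,16,11,9,18,14]
(after j=4) v = [13,6,19,17,15,16,11,9,18,14]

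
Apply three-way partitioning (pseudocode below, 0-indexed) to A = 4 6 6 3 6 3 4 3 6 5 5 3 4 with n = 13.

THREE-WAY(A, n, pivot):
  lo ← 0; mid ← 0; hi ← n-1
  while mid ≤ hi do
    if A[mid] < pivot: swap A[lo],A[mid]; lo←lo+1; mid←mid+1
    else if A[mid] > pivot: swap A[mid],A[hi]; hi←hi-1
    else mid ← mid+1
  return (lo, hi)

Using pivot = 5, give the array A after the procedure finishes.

lo=0 mid=0 hi=12
4<5: swap(0,0), lo=1 mid=1 ⇒ 4 6 6 3 6 3 4 3 6 5 5 3 4
6>5: swap(1,12), hi=11 ⇒ 4 4 6 3 6 3 4 3 6 5 5 3 6
4<5: swap(1,1), lo=2 mid=2 ⇒ 4 4 6 3 6 3 4 3 6 5 5 3 6
6>5: swap(2,11), hi=10 ⇒ 4 4 3 3 6 3 4 3 6 5 5 6 6
3<5: swap(2,2), lo=3 mid=3 ⇒ 4 4 3 3 6 3 4 3 6 5 5 6 6
3<5: swap(3,3), lo=4 mid=4 ⇒ 4 4 3 3 6 3 4 3 6 5 5 6 6
6>5: swap(4,10), hi=9 ⇒ 4 4 3 3 5 3 4 3 6 5 6 6 6
5=5: mid=5
3<5: swap(4,5), lo=5 mid=6 ⇒ 4 4 3 3 3 5 4 3 6 5 6 6 6
4<5: swap(5,6), lo=6 mid=7 ⇒ 4 4 3 3 3 4 5 3 6 5 6 6 6
3<5: swap(6,7), lo=7 mid=8 ⇒ 4 4 3 3 3 4 3 5 6 5 6 6 6
6>5: swap(8,9), hi=8 ⇒ 4 4 3 3 3 4 3 5 5 6 6 6 6
5=5: mid=9
done. lo=7 hi=8; A=4 4 3 3 3 4 3 5 5 6 6 6 6

4 4 3 3 3 4 3 5 5 6 6 6 6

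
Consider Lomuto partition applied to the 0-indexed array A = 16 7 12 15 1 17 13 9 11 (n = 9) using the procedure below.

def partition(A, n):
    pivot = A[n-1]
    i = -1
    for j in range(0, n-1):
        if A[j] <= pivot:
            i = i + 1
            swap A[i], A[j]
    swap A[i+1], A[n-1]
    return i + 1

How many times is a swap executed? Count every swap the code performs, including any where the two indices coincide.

4

pivot = A[8] = 11; i = -1
j=0: A[0]=16 > 11 → no swap
j=1: A[1]=7 ≤ 11 → i=0, swap A[0],A[1] → 7 16 12 15 1 17 13 9 11
j=2: A[2]=12 > 11 → no swap
j=3: A[3]=15 > 11 → no swap
j=4: A[4]=1 ≤ 11 → i=1, swap A[1],A[4] → 7 1 12 15 16 17 13 9 11
j=5: A[5]=17 > 11 → no swap
j=6: A[6]=13 > 11 → no swap
j=7: A[7]=9 ≤ 11 → i=2, swap A[2],A[7] → 7 1 9 15 16 17 13 12 11
final swap A[3],A[8] → 7 1 9 11 16 17 13 12 15; return 3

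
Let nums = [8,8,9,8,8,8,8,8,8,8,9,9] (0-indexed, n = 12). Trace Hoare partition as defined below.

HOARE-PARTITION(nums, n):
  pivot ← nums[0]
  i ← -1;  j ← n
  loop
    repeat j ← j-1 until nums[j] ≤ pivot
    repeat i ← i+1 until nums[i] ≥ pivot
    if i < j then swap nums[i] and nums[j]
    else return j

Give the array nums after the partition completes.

pivot = nums[0] = 8; i = -1, j = 12
j→9 (nums[9]=8≤8), i→0 (nums[0]=8≥8); i<j, swap → [8,8,9,8,8,8,8,8,8,8,9,9]
j→8 (nums[8]=8≤8), i→1 (nums[1]=8≥8); i<j, swap → [8,8,9,8,8,8,8,8,8,8,9,9]
j→7 (nums[7]=8≤8), i→2 (nums[2]=9≥8); i<j, swap → [8,8,8,8,8,8,8,9,8,8,9,9]
j→6 (nums[6]=8≤8), i→3 (nums[3]=8≥8); i<j, swap → [8,8,8,8,8,8,8,9,8,8,9,9]
j→5 (nums[5]=8≤8), i→4 (nums[4]=8≥8); i<j, swap → [8,8,8,8,8,8,8,9,8,8,9,9]
j→4, i→5; i≥j, return j=4. nums = [8,8,8,8,8,8,8,9,8,8,9,9]

[8,8,8,8,8,8,8,9,8,8,9,9]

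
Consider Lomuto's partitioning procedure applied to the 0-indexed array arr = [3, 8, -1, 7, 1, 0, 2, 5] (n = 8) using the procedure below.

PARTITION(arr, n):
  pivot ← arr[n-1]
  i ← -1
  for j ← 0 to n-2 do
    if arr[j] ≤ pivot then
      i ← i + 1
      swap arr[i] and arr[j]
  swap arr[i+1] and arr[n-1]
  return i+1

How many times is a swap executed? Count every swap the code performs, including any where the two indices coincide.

pivot = arr[7] = 5; i = -1
j=0: arr[0]=3 ≤ 5 → i=0, swap arr[0],arr[0] (no change) → [3, 8, -1, 7, 1, 0, 2, 5]
j=1: arr[1]=8 > 5 → no swap
j=2: arr[2]=-1 ≤ 5 → i=1, swap arr[1],arr[2] → [3, -1, 8, 7, 1, 0, 2, 5]
j=3: arr[3]=7 > 5 → no swap
j=4: arr[4]=1 ≤ 5 → i=2, swap arr[2],arr[4] → [3, -1, 1, 7, 8, 0, 2, 5]
j=5: arr[5]=0 ≤ 5 → i=3, swap arr[3],arr[5] → [3, -1, 1, 0, 8, 7, 2, 5]
j=6: arr[6]=2 ≤ 5 → i=4, swap arr[4],arr[6] → [3, -1, 1, 0, 2, 7, 8, 5]
final swap arr[5],arr[7] → [3, -1, 1, 0, 2, 5, 8, 7]; return 5

6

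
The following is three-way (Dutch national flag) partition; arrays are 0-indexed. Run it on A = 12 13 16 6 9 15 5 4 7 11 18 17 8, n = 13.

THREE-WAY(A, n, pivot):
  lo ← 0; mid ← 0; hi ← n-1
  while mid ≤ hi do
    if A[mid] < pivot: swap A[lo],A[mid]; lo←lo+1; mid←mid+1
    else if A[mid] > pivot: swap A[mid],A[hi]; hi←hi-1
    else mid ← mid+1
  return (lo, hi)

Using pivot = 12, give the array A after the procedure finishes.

8 11 6 9 7 5 4 12 15 18 17 16 13

lo=0 mid=0 hi=12
12=12: mid=1
13>12: swap(1,12), hi=11 ⇒ 12 8 16 6 9 15 5 4 7 11 18 17 13
8<12: swap(0,1), lo=1 mid=2 ⇒ 8 12 16 6 9 15 5 4 7 11 18 17 13
16>12: swap(2,11), hi=10 ⇒ 8 12 17 6 9 15 5 4 7 11 18 16 13
17>12: swap(2,10), hi=9 ⇒ 8 12 18 6 9 15 5 4 7 11 17 16 13
18>12: swap(2,9), hi=8 ⇒ 8 12 11 6 9 15 5 4 7 18 17 16 13
11<12: swap(1,2), lo=2 mid=3 ⇒ 8 11 12 6 9 15 5 4 7 18 17 16 13
6<12: swap(2,3), lo=3 mid=4 ⇒ 8 11 6 12 9 15 5 4 7 18 17 16 13
9<12: swap(3,4), lo=4 mid=5 ⇒ 8 11 6 9 12 15 5 4 7 18 17 16 13
15>12: swap(5,8), hi=7 ⇒ 8 11 6 9 12 7 5 4 15 18 17 16 13
7<12: swap(4,5), lo=5 mid=6 ⇒ 8 11 6 9 7 12 5 4 15 18 17 16 13
5<12: swap(5,6), lo=6 mid=7 ⇒ 8 11 6 9 7 5 12 4 15 18 17 16 13
4<12: swap(6,7), lo=7 mid=8 ⇒ 8 11 6 9 7 5 4 12 15 18 17 16 13
done. lo=7 hi=7; A=8 11 6 9 7 5 4 12 15 18 17 16 13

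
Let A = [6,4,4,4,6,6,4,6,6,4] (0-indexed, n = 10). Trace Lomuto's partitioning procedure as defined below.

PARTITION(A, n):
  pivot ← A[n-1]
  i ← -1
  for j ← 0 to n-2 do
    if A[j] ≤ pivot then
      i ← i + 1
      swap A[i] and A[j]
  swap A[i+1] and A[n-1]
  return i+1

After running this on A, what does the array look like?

pivot=4, i=-1
j=0: 6>4, skip
j=1: 4≤4, i=0, swap(0,1) ⇒ [4,6,4,4,6,6,4,6,6,4]
j=2: 4≤4, i=1, swap(1,2) ⇒ [4,4,6,4,6,6,4,6,6,4]
j=3: 4≤4, i=2, swap(2,3) ⇒ [4,4,4,6,6,6,4,6,6,4]
j=4: 6>4, skip
j=5: 6>4, skip
j=6: 4≤4, i=3, swap(3,6) ⇒ [4,4,4,4,6,6,6,6,6,4]
j=7: 6>4, skip
j=8: 6>4, skip
swap(4,9) ⇒ [4,4,4,4,4,6,6,6,6,6]; return 4

[4,4,4,4,4,6,6,6,6,6]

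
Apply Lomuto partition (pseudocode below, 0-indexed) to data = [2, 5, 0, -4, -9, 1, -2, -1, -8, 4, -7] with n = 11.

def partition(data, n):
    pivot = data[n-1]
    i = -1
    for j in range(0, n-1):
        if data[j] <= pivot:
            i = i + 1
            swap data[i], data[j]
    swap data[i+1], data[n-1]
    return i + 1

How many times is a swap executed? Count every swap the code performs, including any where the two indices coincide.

pivot = data[10] = -7; i = -1
j=0: data[0]=2 > -7 → no swap
j=1: data[1]=5 > -7 → no swap
j=2: data[2]=0 > -7 → no swap
j=3: data[3]=-4 > -7 → no swap
j=4: data[4]=-9 ≤ -7 → i=0, swap data[0],data[4] → [-9, 5, 0, -4, 2, 1, -2, -1, -8, 4, -7]
j=5: data[5]=1 > -7 → no swap
j=6: data[6]=-2 > -7 → no swap
j=7: data[7]=-1 > -7 → no swap
j=8: data[8]=-8 ≤ -7 → i=1, swap data[1],data[8] → [-9, -8, 0, -4, 2, 1, -2, -1, 5, 4, -7]
j=9: data[9]=4 > -7 → no swap
final swap data[2],data[10] → [-9, -8, -7, -4, 2, 1, -2, -1, 5, 4, 0]; return 2

3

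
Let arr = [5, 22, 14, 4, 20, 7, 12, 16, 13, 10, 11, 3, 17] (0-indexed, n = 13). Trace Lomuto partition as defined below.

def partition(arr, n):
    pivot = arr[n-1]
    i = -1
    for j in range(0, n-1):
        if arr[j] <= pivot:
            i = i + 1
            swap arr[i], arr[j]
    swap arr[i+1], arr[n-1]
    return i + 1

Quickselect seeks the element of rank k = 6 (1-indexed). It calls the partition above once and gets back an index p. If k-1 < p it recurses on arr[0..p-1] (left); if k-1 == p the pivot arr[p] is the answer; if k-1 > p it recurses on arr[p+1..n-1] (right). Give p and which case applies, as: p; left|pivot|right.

pivot = arr[12] = 17; i = -1
j=0: arr[0]=5 ≤ 17 → i=0, swap arr[0],arr[0] (no change) → [5, 22, 14, 4, 20, 7, 12, 16, 13, 10, 11, 3, 17]
j=1: arr[1]=22 > 17 → no swap
j=2: arr[2]=14 ≤ 17 → i=1, swap arr[1],arr[2] → [5, 14, 22, 4, 20, 7, 12, 16, 13, 10, 11, 3, 17]
j=3: arr[3]=4 ≤ 17 → i=2, swap arr[2],arr[3] → [5, 14, 4, 22, 20, 7, 12, 16, 13, 10, 11, 3, 17]
j=4: arr[4]=20 > 17 → no swap
j=5: arr[5]=7 ≤ 17 → i=3, swap arr[3],arr[5] → [5, 14, 4, 7, 20, 22, 12, 16, 13, 10, 11, 3, 17]
j=6: arr[6]=12 ≤ 17 → i=4, swap arr[4],arr[6] → [5, 14, 4, 7, 12, 22, 20, 16, 13, 10, 11, 3, 17]
j=7: arr[7]=16 ≤ 17 → i=5, swap arr[5],arr[7] → [5, 14, 4, 7, 12, 16, 20, 22, 13, 10, 11, 3, 17]
j=8: arr[8]=13 ≤ 17 → i=6, swap arr[6],arr[8] → [5, 14, 4, 7, 12, 16, 13, 22, 20, 10, 11, 3, 17]
j=9: arr[9]=10 ≤ 17 → i=7, swap arr[7],arr[9] → [5, 14, 4, 7, 12, 16, 13, 10, 20, 22, 11, 3, 17]
j=10: arr[10]=11 ≤ 17 → i=8, swap arr[8],arr[10] → [5, 14, 4, 7, 12, 16, 13, 10, 11, 22, 20, 3, 17]
j=11: arr[11]=3 ≤ 17 → i=9, swap arr[9],arr[11] → [5, 14, 4, 7, 12, 16, 13, 10, 11, 3, 20, 22, 17]
final swap arr[10],arr[12] → [5, 14, 4, 7, 12, 16, 13, 10, 11, 3, 17, 22, 20]; return 10
p = 10; k-1 = 5 < 10 ⇒ left

10; left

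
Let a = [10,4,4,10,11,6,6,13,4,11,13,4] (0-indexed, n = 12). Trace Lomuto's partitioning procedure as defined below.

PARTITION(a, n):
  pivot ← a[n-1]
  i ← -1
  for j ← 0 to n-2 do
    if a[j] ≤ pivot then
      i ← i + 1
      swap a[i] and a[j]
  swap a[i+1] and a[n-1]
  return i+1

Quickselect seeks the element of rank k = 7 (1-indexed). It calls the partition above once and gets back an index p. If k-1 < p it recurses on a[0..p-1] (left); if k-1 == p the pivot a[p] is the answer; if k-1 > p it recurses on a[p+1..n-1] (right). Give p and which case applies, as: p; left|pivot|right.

3; right

pivot = a[11] = 4; i = -1
j=0: a[0]=10 > 4 → no swap
j=1: a[1]=4 ≤ 4 → i=0, swap a[0],a[1] → [4,10,4,10,11,6,6,13,4,11,13,4]
j=2: a[2]=4 ≤ 4 → i=1, swap a[1],a[2] → [4,4,10,10,11,6,6,13,4,11,13,4]
j=3: a[3]=10 > 4 → no swap
j=4: a[4]=11 > 4 → no swap
j=5: a[5]=6 > 4 → no swap
j=6: a[6]=6 > 4 → no swap
j=7: a[7]=13 > 4 → no swap
j=8: a[8]=4 ≤ 4 → i=2, swap a[2],a[8] → [4,4,4,10,11,6,6,13,10,11,13,4]
j=9: a[9]=11 > 4 → no swap
j=10: a[10]=13 > 4 → no swap
final swap a[3],a[11] → [4,4,4,4,11,6,6,13,10,11,13,10]; return 3
p = 3; k-1 = 6 > 3 ⇒ right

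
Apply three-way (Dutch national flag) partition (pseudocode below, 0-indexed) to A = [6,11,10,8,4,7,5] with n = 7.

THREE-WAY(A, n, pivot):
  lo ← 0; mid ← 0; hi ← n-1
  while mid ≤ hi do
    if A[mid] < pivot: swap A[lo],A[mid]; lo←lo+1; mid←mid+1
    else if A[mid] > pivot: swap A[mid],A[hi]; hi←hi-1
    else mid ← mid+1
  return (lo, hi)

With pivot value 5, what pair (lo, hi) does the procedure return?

pivot = 5; lo=0, mid=0, hi=6
A[mid]=6>5: swap A[0],A[6]; hi=5 → [5,11,10,8,4,7,6]
A[mid]=5=5: mid=1
A[mid]=11>5: swap A[1],A[5]; hi=4 → [5,7,10,8,4,11,6]
A[mid]=7>5: swap A[1],A[4]; hi=3 → [5,4,10,8,7,11,6]
A[mid]=4<5: swap A[0],A[1]; lo=1,mid=2 → [4,5,10,8,7,11,6]
A[mid]=10>5: swap A[2],A[3]; hi=2 → [4,5,8,10,7,11,6]
A[mid]=8>5: swap A[2],A[2]; hi=1 → [4,5,8,10,7,11,6]
end: lo=1, hi=1; A = [4,5,8,10,7,11,6]

(1, 1)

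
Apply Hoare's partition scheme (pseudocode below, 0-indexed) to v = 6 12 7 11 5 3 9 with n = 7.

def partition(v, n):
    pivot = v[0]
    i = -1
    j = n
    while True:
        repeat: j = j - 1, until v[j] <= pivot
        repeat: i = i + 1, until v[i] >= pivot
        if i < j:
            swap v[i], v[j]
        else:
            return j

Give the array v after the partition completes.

pivot=6
j stops at 5 (3), i stops at 0 (6); swap ⇒ 3 12 7 11 5 6 9
j stops at 4 (5), i stops at 1 (12); swap ⇒ 3 5 7 11 12 6 9
j stops at 1, i stops at 2; i≥j ⇒ return 1. v=3 5 7 11 12 6 9

3 5 7 11 12 6 9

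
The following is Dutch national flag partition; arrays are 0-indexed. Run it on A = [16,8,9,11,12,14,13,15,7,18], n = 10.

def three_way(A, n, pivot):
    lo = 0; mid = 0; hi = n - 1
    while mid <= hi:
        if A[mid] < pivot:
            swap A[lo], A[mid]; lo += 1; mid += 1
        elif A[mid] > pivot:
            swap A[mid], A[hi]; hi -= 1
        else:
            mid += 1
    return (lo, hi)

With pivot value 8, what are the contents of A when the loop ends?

lo=0 mid=0 hi=9
16>8: swap(0,9), hi=8 ⇒ [18,8,9,11,12,14,13,15,7,16]
18>8: swap(0,8), hi=7 ⇒ [7,8,9,11,12,14,13,15,18,16]
7<8: swap(0,0), lo=1 mid=1 ⇒ [7,8,9,11,12,14,13,15,18,16]
8=8: mid=2
9>8: swap(2,7), hi=6 ⇒ [7,8,15,11,12,14,13,9,18,16]
15>8: swap(2,6), hi=5 ⇒ [7,8,13,11,12,14,15,9,18,16]
13>8: swap(2,5), hi=4 ⇒ [7,8,14,11,12,13,15,9,18,16]
14>8: swap(2,4), hi=3 ⇒ [7,8,12,11,14,13,15,9,18,16]
12>8: swap(2,3), hi=2 ⇒ [7,8,11,12,14,13,15,9,18,16]
11>8: swap(2,2), hi=1 ⇒ [7,8,11,12,14,13,15,9,18,16]
done. lo=1 hi=1; A=[7,8,11,12,14,13,15,9,18,16]

[7,8,11,12,14,13,15,9,18,16]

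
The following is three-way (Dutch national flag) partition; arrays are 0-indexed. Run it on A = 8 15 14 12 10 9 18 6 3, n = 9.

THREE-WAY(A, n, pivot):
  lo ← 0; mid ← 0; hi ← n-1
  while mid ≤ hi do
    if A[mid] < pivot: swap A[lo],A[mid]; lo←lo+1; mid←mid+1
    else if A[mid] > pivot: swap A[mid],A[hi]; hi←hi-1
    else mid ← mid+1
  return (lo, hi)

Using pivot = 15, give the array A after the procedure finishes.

8 14 12 10 9 3 6 15 18

pivot = 15; lo=0, mid=0, hi=8
A[mid]=8<15: swap A[0],A[0]; lo=1,mid=1 → 8 15 14 12 10 9 18 6 3
A[mid]=15=15: mid=2
A[mid]=14<15: swap A[1],A[2]; lo=2,mid=3 → 8 14 15 12 10 9 18 6 3
A[mid]=12<15: swap A[2],A[3]; lo=3,mid=4 → 8 14 12 15 10 9 18 6 3
A[mid]=10<15: swap A[3],A[4]; lo=4,mid=5 → 8 14 12 10 15 9 18 6 3
A[mid]=9<15: swap A[4],A[5]; lo=5,mid=6 → 8 14 12 10 9 15 18 6 3
A[mid]=18>15: swap A[6],A[8]; hi=7 → 8 14 12 10 9 15 3 6 18
A[mid]=3<15: swap A[5],A[6]; lo=6,mid=7 → 8 14 12 10 9 3 15 6 18
A[mid]=6<15: swap A[6],A[7]; lo=7,mid=8 → 8 14 12 10 9 3 6 15 18
end: lo=7, hi=7; A = 8 14 12 10 9 3 6 15 18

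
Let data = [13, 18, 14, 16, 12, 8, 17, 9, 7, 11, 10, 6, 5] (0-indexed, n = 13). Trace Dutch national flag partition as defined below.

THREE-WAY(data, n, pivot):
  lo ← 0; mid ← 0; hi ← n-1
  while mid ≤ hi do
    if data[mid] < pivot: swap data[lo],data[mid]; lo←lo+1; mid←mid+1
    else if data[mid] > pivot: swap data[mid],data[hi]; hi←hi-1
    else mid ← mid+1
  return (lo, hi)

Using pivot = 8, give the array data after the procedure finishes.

[5, 6, 7, 8, 12, 17, 9, 16, 11, 10, 14, 18, 13]

pivot = 8; lo=0, mid=0, hi=12
data[mid]=13>8: swap data[0],data[12]; hi=11 → [5, 18, 14, 16, 12, 8, 17, 9, 7, 11, 10, 6, 13]
data[mid]=5<8: swap data[0],data[0]; lo=1,mid=1 → [5, 18, 14, 16, 12, 8, 17, 9, 7, 11, 10, 6, 13]
data[mid]=18>8: swap data[1],data[11]; hi=10 → [5, 6, 14, 16, 12, 8, 17, 9, 7, 11, 10, 18, 13]
data[mid]=6<8: swap data[1],data[1]; lo=2,mid=2 → [5, 6, 14, 16, 12, 8, 17, 9, 7, 11, 10, 18, 13]
data[mid]=14>8: swap data[2],data[10]; hi=9 → [5, 6, 10, 16, 12, 8, 17, 9, 7, 11, 14, 18, 13]
data[mid]=10>8: swap data[2],data[9]; hi=8 → [5, 6, 11, 16, 12, 8, 17, 9, 7, 10, 14, 18, 13]
data[mid]=11>8: swap data[2],data[8]; hi=7 → [5, 6, 7, 16, 12, 8, 17, 9, 11, 10, 14, 18, 13]
data[mid]=7<8: swap data[2],data[2]; lo=3,mid=3 → [5, 6, 7, 16, 12, 8, 17, 9, 11, 10, 14, 18, 13]
data[mid]=16>8: swap data[3],data[7]; hi=6 → [5, 6, 7, 9, 12, 8, 17, 16, 11, 10, 14, 18, 13]
data[mid]=9>8: swap data[3],data[6]; hi=5 → [5, 6, 7, 17, 12, 8, 9, 16, 11, 10, 14, 18, 13]
data[mid]=17>8: swap data[3],data[5]; hi=4 → [5, 6, 7, 8, 12, 17, 9, 16, 11, 10, 14, 18, 13]
data[mid]=8=8: mid=4
data[mid]=12>8: swap data[4],data[4]; hi=3 → [5, 6, 7, 8, 12, 17, 9, 16, 11, 10, 14, 18, 13]
end: lo=3, hi=3; data = [5, 6, 7, 8, 12, 17, 9, 16, 11, 10, 14, 18, 13]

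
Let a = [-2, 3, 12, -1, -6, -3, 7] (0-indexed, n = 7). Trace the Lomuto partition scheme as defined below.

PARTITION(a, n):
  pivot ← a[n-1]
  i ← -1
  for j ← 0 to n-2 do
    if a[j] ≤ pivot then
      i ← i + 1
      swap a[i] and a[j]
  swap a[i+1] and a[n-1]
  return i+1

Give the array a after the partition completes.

[-2, 3, -1, -6, -3, 7, 12]

pivot=7, i=-1
j=0: -2≤7, i=0, swap(0,0) ⇒ [-2, 3, 12, -1, -6, -3, 7]
j=1: 3≤7, i=1, swap(1,1) ⇒ [-2, 3, 12, -1, -6, -3, 7]
j=2: 12>7, skip
j=3: -1≤7, i=2, swap(2,3) ⇒ [-2, 3, -1, 12, -6, -3, 7]
j=4: -6≤7, i=3, swap(3,4) ⇒ [-2, 3, -1, -6, 12, -3, 7]
j=5: -3≤7, i=4, swap(4,5) ⇒ [-2, 3, -1, -6, -3, 12, 7]
swap(5,6) ⇒ [-2, 3, -1, -6, -3, 7, 12]; return 5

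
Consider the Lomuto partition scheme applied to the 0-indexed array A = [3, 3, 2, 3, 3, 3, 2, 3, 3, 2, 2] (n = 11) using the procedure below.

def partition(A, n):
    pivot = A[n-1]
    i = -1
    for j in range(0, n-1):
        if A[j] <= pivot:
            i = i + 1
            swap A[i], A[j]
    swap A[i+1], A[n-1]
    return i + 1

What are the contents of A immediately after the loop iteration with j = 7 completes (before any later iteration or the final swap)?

pivot = A[10] = 2; i = -1
j=0: A[0]=3 > 2 → no swap
j=1: A[1]=3 > 2 → no swap
j=2: A[2]=2 ≤ 2 → i=0, swap A[0],A[2] → [2, 3, 3, 3, 3, 3, 2, 3, 3, 2, 2]
j=3: A[3]=3 > 2 → no swap
j=4: A[4]=3 > 2 → no swap
j=5: A[5]=3 > 2 → no swap
j=6: A[6]=2 ≤ 2 → i=1, swap A[1],A[6] → [2, 2, 3, 3, 3, 3, 3, 3, 3, 2, 2]
j=7: A[7]=3 > 2 → no swap
(after j=7) A = [2, 2, 3, 3, 3, 3, 3, 3, 3, 2, 2]

[2, 2, 3, 3, 3, 3, 3, 3, 3, 2, 2]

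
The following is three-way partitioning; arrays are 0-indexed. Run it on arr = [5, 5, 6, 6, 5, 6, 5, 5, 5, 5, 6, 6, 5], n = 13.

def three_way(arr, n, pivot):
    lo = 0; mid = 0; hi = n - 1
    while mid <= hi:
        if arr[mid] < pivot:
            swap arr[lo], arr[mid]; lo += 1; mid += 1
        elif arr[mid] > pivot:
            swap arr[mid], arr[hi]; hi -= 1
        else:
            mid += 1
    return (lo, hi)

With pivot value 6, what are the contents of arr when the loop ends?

[5, 5, 5, 5, 5, 5, 5, 5, 6, 6, 6, 6, 6]

pivot = 6; lo=0, mid=0, hi=12
arr[mid]=5<6: swap arr[0],arr[0]; lo=1,mid=1 → [5, 5, 6, 6, 5, 6, 5, 5, 5, 5, 6, 6, 5]
arr[mid]=5<6: swap arr[1],arr[1]; lo=2,mid=2 → [5, 5, 6, 6, 5, 6, 5, 5, 5, 5, 6, 6, 5]
arr[mid]=6=6: mid=3
arr[mid]=6=6: mid=4
arr[mid]=5<6: swap arr[2],arr[4]; lo=3,mid=5 → [5, 5, 5, 6, 6, 6, 5, 5, 5, 5, 6, 6, 5]
arr[mid]=6=6: mid=6
arr[mid]=5<6: swap arr[3],arr[6]; lo=4,mid=7 → [5, 5, 5, 5, 6, 6, 6, 5, 5, 5, 6, 6, 5]
arr[mid]=5<6: swap arr[4],arr[7]; lo=5,mid=8 → [5, 5, 5, 5, 5, 6, 6, 6, 5, 5, 6, 6, 5]
arr[mid]=5<6: swap arr[5],arr[8]; lo=6,mid=9 → [5, 5, 5, 5, 5, 5, 6, 6, 6, 5, 6, 6, 5]
arr[mid]=5<6: swap arr[6],arr[9]; lo=7,mid=10 → [5, 5, 5, 5, 5, 5, 5, 6, 6, 6, 6, 6, 5]
arr[mid]=6=6: mid=11
arr[mid]=6=6: mid=12
arr[mid]=5<6: swap arr[7],arr[12]; lo=8,mid=13 → [5, 5, 5, 5, 5, 5, 5, 5, 6, 6, 6, 6, 6]
end: lo=8, hi=12; arr = [5, 5, 5, 5, 5, 5, 5, 5, 6, 6, 6, 6, 6]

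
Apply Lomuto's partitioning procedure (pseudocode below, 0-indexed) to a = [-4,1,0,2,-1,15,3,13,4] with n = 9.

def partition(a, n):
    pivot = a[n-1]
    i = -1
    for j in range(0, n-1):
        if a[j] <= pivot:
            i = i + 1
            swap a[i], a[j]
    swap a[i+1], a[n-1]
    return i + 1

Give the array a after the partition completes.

pivot=4, i=-1
j=0: -4≤4, i=0, swap(0,0) ⇒ [-4,1,0,2,-1,15,3,13,4]
j=1: 1≤4, i=1, swap(1,1) ⇒ [-4,1,0,2,-1,15,3,13,4]
j=2: 0≤4, i=2, swap(2,2) ⇒ [-4,1,0,2,-1,15,3,13,4]
j=3: 2≤4, i=3, swap(3,3) ⇒ [-4,1,0,2,-1,15,3,13,4]
j=4: -1≤4, i=4, swap(4,4) ⇒ [-4,1,0,2,-1,15,3,13,4]
j=5: 15>4, skip
j=6: 3≤4, i=5, swap(5,6) ⇒ [-4,1,0,2,-1,3,15,13,4]
j=7: 13>4, skip
swap(6,8) ⇒ [-4,1,0,2,-1,3,4,13,15]; return 6

[-4,1,0,2,-1,3,4,13,15]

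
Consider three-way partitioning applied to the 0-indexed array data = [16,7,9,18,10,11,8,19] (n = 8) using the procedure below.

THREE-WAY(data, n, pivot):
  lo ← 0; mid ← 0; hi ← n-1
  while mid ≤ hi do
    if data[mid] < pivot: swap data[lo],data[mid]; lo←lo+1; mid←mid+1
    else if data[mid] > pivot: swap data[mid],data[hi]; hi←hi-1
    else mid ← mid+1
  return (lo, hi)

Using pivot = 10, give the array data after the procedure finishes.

lo=0 mid=0 hi=7
16>10: swap(0,7), hi=6 ⇒ [19,7,9,18,10,11,8,16]
19>10: swap(0,6), hi=5 ⇒ [8,7,9,18,10,11,19,16]
8<10: swap(0,0), lo=1 mid=1 ⇒ [8,7,9,18,10,11,19,16]
7<10: swap(1,1), lo=2 mid=2 ⇒ [8,7,9,18,10,11,19,16]
9<10: swap(2,2), lo=3 mid=3 ⇒ [8,7,9,18,10,11,19,16]
18>10: swap(3,5), hi=4 ⇒ [8,7,9,11,10,18,19,16]
11>10: swap(3,4), hi=3 ⇒ [8,7,9,10,11,18,19,16]
10=10: mid=4
done. lo=3 hi=3; data=[8,7,9,10,11,18,19,16]

[8,7,9,10,11,18,19,16]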